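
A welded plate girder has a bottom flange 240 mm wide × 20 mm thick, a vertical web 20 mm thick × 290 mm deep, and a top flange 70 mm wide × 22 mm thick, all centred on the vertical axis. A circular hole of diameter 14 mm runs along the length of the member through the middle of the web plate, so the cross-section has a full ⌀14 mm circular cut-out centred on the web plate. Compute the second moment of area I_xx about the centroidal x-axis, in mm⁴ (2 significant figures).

Split into non-overlapping primitives; take the origin at the lower-left of the bounding box.
Bottom plate: 240 × 20, A = 4 800 mm², y = 10 mm, Ī = 160 000 mm⁴.
Web plate: 20 × 290, A = 5 800 mm², y = 165 mm, Ī = 40 648 333 mm⁴.
Top plate: 70 × 22, A = 1 540 mm², y = 321 mm, Ī = 62 113 mm⁴.
Hole (subtracted): ⌀14, A = 153.9 mm², y = 165 mm, Ī = 1 886 mm⁴.
Centroid: ȳ = ΣA·y / ΣA = 123 mm.
Transfer each piece to the centroidal x-axis using Ī + A·d² with d = y − 123:
  bottom plate: d = -113 mm → contributes +61 419 944 mm⁴
  web plate: d = 42.03 mm → contributes +50 893 578 mm⁴
  top plate: d = 198 mm → contributes +60 453 848 mm⁴
  hole: d = 42.03 mm → contributes −273 805 mm⁴
Total I = 172 493 564 mm⁴.

I_xx ≈ 1.7 × 10⁸ mm⁴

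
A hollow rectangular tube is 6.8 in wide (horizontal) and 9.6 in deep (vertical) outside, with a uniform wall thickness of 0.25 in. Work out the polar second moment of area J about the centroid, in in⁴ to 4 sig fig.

Break the section into simple shapes (no overlaps), measuring from the bottom-left corner of the bounding box.
Outer rectangle: 6.8 × 9.6, A = 65.28 in², y = 4.8 in, Ī = 501.35 in⁴.
Inner void (subtracted): 6.3 × 9.1, A = 57.33 in², y = 4.8 in, Ī = 395.625 in⁴.
By symmetry the centroid is at mid-height, ȳ = 4.8 in.
All pieces are centred on the centroidal x-axis, so I = ΣĪ (holes subtracted) = 105.726 in⁴.
Repeating about the centroidal y-axis gives I_y = 61.9266 in⁴.
Polar second moment: J = I_x + I_y = 167.652 in⁴.

J ≈ 167.7 in⁴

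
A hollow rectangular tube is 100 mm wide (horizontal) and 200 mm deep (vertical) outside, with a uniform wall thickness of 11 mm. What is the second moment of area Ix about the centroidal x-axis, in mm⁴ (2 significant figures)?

Ix ≈ 3.0 × 10⁷ mm⁴

Break the section into simple shapes (no overlaps), measuring from the bottom-left corner of the bounding box.
Outer rectangle: 100 × 200, A = 20 000 mm², y = 100 mm, Ī = 66 666 667 mm⁴.
Inner void (subtracted): 78 × 178, A = 13 884 mm², y = 100 mm, Ī = 36 658 388 mm⁴.
By symmetry the centroid is at mid-height, ȳ = 100 mm.
All pieces are centred on the centroidal x-axis, so I = ΣĪ (holes subtracted) = 30 008 279 mm⁴.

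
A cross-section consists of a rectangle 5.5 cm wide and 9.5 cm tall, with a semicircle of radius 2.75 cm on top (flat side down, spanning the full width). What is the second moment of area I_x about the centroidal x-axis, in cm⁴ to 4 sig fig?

I_x ≈ 738.1 cm⁴

Treat the section as a set of non-overlapping primitives; coordinates are from the bounding-box lower-left.
Rectangular body: 5.5 × 9.5, A = 52.25 cm², y = 4.75 cm, Ī = 392.964 cm⁴.
Semicircular cap: semicircle r = 2.75, A = 11.8791 cm², y = 10.6671 cm, Ī = 6.27715 cm⁴.
Centroid: ȳ = ΣA·y / ΣA = 5.84608 cm.
Transfer each piece to the centroidal x-axis using Ī + A·d² with d = y − 5.84608:
  rectangular body: d = -1.09608 cm → contributes +455.736 cm⁴
  semicircular cap: d = 4.82106 cm → contributes +282.379 cm⁴
Total I = 738.115 cm⁴.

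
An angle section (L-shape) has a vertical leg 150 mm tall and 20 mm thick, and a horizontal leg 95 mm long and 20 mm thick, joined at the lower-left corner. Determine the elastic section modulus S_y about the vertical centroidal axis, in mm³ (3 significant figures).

Split into non-overlapping primitives; take the origin at the lower-left of the bounding box.
Vertical leg: 20 × 150, A = 3 000 mm², x = 10 mm, Ī = 100 000 mm⁴.
Horizontal leg (remainder): 75 × 20, A = 1 500 mm², x = 57.5 mm, Ī = 703 125 mm⁴.
Centroid: x̄ = ΣA·x / ΣA = 25.833 mm.
Transfer each piece to the vertical centroidal axis using Ī + A·d² with d = x − 25.833:
  vertical leg: d = -15.833 mm → contributes +852 083 mm⁴
  horizontal leg (remainder): d = 31.667 mm → contributes +2 207 292 mm⁴
Total I = 3 059 375 mm⁴.
Extreme fibre distance c = 69.167 mm; S = I/c = 44 232 mm³.

S_y ≈ 4.42 × 10⁴ mm³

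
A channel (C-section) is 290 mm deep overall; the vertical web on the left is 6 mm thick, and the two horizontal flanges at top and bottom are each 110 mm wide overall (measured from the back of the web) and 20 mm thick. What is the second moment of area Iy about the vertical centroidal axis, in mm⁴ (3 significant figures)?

Treat the section as a set of non-overlapping primitives; coordinates are from the bounding-box lower-left.
Web: 6 × 290, A = 1 740 mm², x = 3 mm, Ī = 5 220 mm⁴.
Top flange (beyond web): 104 × 20, A = 2 080 mm², x = 58 mm, Ī = 1 874 773 mm⁴.
Bottom flange (beyond web): 104 × 20, A = 2 080 mm², x = 58 mm, Ī = 1 874 773 mm⁴.
Centroid: x̄ = ΣA·x / ΣA = 41.78 mm.
Transfer each piece to the vertical centroidal axis using Ī + A·d² with d = x − 41.78:
  web: d = -38.78 mm → contributes +2 621 940 mm⁴
  top flange (beyond web): d = 16.22 mm → contributes +2 422 020 mm⁴
  bottom flange (beyond web): d = 16.22 mm → contributes +2 422 020 mm⁴
Total I = 7 465 980 mm⁴.

Iy ≈ 7.47 × 10⁶ mm⁴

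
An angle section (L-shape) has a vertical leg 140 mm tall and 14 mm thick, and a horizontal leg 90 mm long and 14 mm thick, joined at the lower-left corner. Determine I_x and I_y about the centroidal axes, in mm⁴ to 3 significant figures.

Split into non-overlapping primitives; take the origin at the lower-left of the bounding box.
Vertical leg: 14 × 140, A = 1 960 mm², y = 70 mm, Ī = 3 201 333 mm⁴.
Horizontal leg (remainder): 76 × 14, A = 1 064 mm², y = 7 mm, Ī = 17 379 mm⁴.
Centroid: ȳ = ΣA·y / ΣA = 47.833 mm.
Transfer each piece to the centroidal x-axis using Ī + A·d² with d = y − 47.833:
  vertical leg: d = 22.167 mm → contributes +4 164 401 mm⁴
  horizontal leg (remainder): d = -40.833 mm → contributes +1 791 451 mm⁴
Total I = 5 955 852 mm⁴.
For the y-axis: x̄ = 22.833 mm.
Repeating about the centroidal y-axis gives I_y = 1 940 652 mm⁴.

I_x ≈ 5.96 × 10⁶ mm⁴, I_y ≈ 1.94 × 10⁶ mm⁴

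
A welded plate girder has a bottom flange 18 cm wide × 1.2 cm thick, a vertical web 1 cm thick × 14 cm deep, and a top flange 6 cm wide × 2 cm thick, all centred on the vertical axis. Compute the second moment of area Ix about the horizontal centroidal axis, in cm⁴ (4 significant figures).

Break the section into simple shapes (no overlaps), measuring from the bottom-left corner of the bounding box.
Bottom plate: 18 × 1.2, A = 21.6 cm², y = 0.6 cm, Ī = 2.592 cm⁴.
Web plate: 1 × 14, A = 14 cm², y = 8.2 cm, Ī = 228.667 cm⁴.
Top plate: 6 × 2, A = 12 cm², y = 16.2 cm, Ī = 4 cm⁴.
Centroid: ȳ = ΣA·y / ΣA = 6.76807 cm.
Transfer each piece to the horizontal centroidal axis using Ī + A·d² with d = y − 6.76807:
  bottom plate: d = -6.16807 cm → contributes +824.365 cm⁴
  web plate: d = 1.43193 cm → contributes +257.373 cm⁴
  top plate: d = 9.43193 cm → contributes +1071.54 cm⁴
Total I = 2153.27 cm⁴.

Ix ≈ 2153 cm⁴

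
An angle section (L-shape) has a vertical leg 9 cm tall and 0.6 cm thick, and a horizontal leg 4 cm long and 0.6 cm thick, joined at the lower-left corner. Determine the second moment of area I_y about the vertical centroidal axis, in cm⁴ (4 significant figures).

I_y ≈ 8.050 cm⁴

Treat the section as a set of non-overlapping primitives; coordinates are from the bounding-box lower-left.
Vertical leg: 0.6 × 9, A = 5.4 cm², x = 0.3 cm, Ī = 0.162 cm⁴.
Horizontal leg (remainder): 3.4 × 0.6, A = 2.04 cm², x = 2.3 cm, Ī = 1.9652 cm⁴.
Centroid: x̄ = ΣA·x / ΣA = 0.848387 cm.
Transfer each piece to the vertical centroidal axis using Ī + A·d² with d = x − 0.848387:
  vertical leg: d = -0.548387 cm → contributes +1.78593 cm⁴
  horizontal leg (remainder): d = 1.45161 cm → contributes +6.26385 cm⁴
Total I = 8.04978 cm⁴.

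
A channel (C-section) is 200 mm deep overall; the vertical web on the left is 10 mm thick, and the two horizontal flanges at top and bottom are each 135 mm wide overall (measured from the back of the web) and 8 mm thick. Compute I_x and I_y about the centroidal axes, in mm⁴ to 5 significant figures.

Treat the section as a set of non-overlapping primitives; coordinates are from the bounding-box lower-left.
Web: 10 × 200, A = 2 000 mm², y = 100 mm, Ī = 6 666 667 mm⁴.
Top flange (beyond web): 125 × 8, A = 1 000 mm², y = 196 mm, Ī = 5333.333 mm⁴.
Bottom flange (beyond web): 125 × 8, A = 1 000 mm², y = 4 mm, Ī = 5333.333 mm⁴.
By symmetry the centroid is at mid-height, ȳ = 100 mm.
Transfer each piece to the centroidal x-axis using Ī + A·d² with d = y − 100:
  web: d = 0 mm → contributes +6 666 667 mm⁴
  top flange (beyond web): d = 96 mm → contributes +9 221 333 mm⁴
  bottom flange (beyond web): d = -96 mm → contributes +9 221 333 mm⁴
Total I = 25 109 333 mm⁴.
For the y-axis: x̄ = 38.75 mm.
Repeating about the centroidal y-axis gives I_y = 7 177 083 mm⁴.

I_x ≈ 2.5109 × 10⁷ mm⁴, I_y ≈ 7.1771 × 10⁶ mm⁴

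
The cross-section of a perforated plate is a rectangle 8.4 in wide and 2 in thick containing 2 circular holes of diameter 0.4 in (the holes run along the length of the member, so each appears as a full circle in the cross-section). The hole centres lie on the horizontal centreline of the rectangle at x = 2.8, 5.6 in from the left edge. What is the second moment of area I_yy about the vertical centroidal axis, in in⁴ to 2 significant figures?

Decompose the section into non-overlapping parts with the origin at the bottom-left of its bounding rectangle.
Plate: 8.4 × 2, A = 16.8 in², x = 4.2 in, Ī = 98.78 in⁴.
Hole 1 (subtracted): ⌀0.4, A = 0.1257 in², x = 2.8 in, Ī = 0.001257 in⁴.
Hole 2 (subtracted): ⌀0.4, A = 0.1257 in², x = 5.6 in, Ī = 0.001257 in⁴.
By symmetry the centroid is at mid-width, x̄ = 4.2 in.
Transfer each piece to the vertical centroidal axis using Ī + A·d² with d = x − 4.2:
  plate: d = 0 in → contributes +98.78 in⁴
  hole 1: d = -1.4 in → contributes −0.2476 in⁴
  hole 2: d = 1.4 in → contributes −0.2476 in⁴
Total I = 98.29 in⁴.

I_yy ≈ 98 in⁴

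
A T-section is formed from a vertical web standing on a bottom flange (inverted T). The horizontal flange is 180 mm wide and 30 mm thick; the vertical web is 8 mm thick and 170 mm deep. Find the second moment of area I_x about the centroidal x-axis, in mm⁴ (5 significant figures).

I_x ≈ 1.4544 × 10⁷ mm⁴

Decompose the section into non-overlapping parts with the origin at the bottom-left of its bounding rectangle.
Flange: 180 × 30, A = 5 400 mm², y = 15 mm, Ī = 405 000 mm⁴.
Web: 8 × 170, A = 1 360 mm², y = 115 mm, Ī = 3 275 333 mm⁴.
Centroid: ȳ = ΣA·y / ΣA = 35.11834 mm.
Transfer each piece to the centroidal x-axis using Ī + A·d² with d = y − 35.11834:
  flange: d = -20.11834 mm → contributes +2 590 638 mm⁴
  web: d = 79.88166 mm → contributes +11 953 601 mm⁴
Total I = 14 544 239 mm⁴.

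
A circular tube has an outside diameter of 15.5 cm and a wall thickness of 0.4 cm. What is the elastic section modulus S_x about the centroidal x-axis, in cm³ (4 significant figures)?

S_x ≈ 69.83 cm³

Split into non-overlapping primitives; take the origin at the lower-left of the bounding box.
Outer circle: ⌀15.5, A = 188.692 cm², y = 7.75 cm, Ī = 2833.33 cm⁴.
Bore (subtracted): ⌀14.7, A = 169.717 cm², y = 7.75 cm, Ī = 2292.13 cm⁴.
By symmetry the centroid is at mid-height, ȳ = 7.75 cm.
All pieces are centred on the centroidal x-axis, so I = ΣĪ (holes subtracted) = 541.197 cm⁴.
Extreme fibre distance c = 7.75 cm; S = I/c = 69.8319 cm³.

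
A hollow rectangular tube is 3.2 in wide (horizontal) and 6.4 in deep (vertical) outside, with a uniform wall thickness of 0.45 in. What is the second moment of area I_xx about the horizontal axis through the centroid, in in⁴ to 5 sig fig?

I_xx ≈ 38.017 in⁴

Decompose the section into non-overlapping parts with the origin at the bottom-left of its bounding rectangle.
Outer rectangle: 3.2 × 6.4, A = 20.48 in², y = 3.2 in, Ī = 69.90507 in⁴.
Inner void (subtracted): 2.3 × 5.5, A = 12.65 in², y = 3.2 in, Ī = 31.88854 in⁴.
By symmetry the centroid is at mid-height, ȳ = 3.2 in.
All pieces are centred on the horizontal axis through the centroid, so I = ΣĪ (holes subtracted) = 38.01653 in⁴.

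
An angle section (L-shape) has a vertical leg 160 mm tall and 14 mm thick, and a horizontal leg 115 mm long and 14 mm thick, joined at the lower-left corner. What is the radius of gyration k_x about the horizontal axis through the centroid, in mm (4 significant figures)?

Treat the section as a set of non-overlapping primitives; coordinates are from the bounding-box lower-left.
Vertical leg: 14 × 160, A = 2 240 mm², y = 80 mm, Ī = 4 778 667 mm⁴.
Horizontal leg (remainder): 101 × 14, A = 1 414 mm², y = 7 mm, Ī = 23095.3 mm⁴.
Centroid: ȳ = ΣA·y / ΣA = 51.751 mm.
Transfer each piece to the horizontal axis through the centroid using Ī + A·d² with d = y − 51.751:
  vertical leg: d = 28.249 mm → contributes +6 566 205 mm⁴
  horizontal leg (remainder): d = -44.751 mm → contributes +2 854 840 mm⁴
Total I = 9 421 045 mm⁴.
Radius of gyration: k = √(I/A) = √(9 421 045 / 3 654) = 50.7768 mm.

k_x ≈ 50.78 mm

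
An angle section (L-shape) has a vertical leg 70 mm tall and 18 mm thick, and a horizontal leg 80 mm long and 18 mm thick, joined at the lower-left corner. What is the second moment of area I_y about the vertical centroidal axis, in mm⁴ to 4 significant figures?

I_y ≈ 1.338 × 10⁶ mm⁴

Decompose the section into non-overlapping parts with the origin at the bottom-left of its bounding rectangle.
Vertical leg: 18 × 70, A = 1 260 mm², x = 9 mm, Ī = 34 020 mm⁴.
Horizontal leg (remainder): 62 × 18, A = 1 116 mm², x = 49 mm, Ī = 357 492 mm⁴.
Centroid: x̄ = ΣA·x / ΣA = 27.7879 mm.
Transfer each piece to the vertical centroidal axis using Ī + A·d² with d = x − 27.7879:
  vertical leg: d = -18.7879 mm → contributes +478 780 mm⁴
  horizontal leg (remainder): d = 21.2121 mm → contributes +859 641 mm⁴
Total I = 1 338 421 mm⁴.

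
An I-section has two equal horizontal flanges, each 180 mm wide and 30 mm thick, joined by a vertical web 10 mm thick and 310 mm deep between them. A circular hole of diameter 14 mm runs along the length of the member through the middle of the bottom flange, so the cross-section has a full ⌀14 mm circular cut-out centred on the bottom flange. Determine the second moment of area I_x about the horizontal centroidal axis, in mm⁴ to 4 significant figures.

I_x ≈ 3.333 × 10⁸ mm⁴

Split into non-overlapping primitives; take the origin at the lower-left of the bounding box.
Bottom flange: 180 × 30, A = 5 400 mm², y = 15 mm, Ī = 405 000 mm⁴.
Web: 10 × 310, A = 3 100 mm², y = 185 mm, Ī = 24 825 833 mm⁴.
Top flange: 180 × 30, A = 5 400 mm², y = 355 mm, Ī = 405 000 mm⁴.
Hole (subtracted): ⌀14, A = 153.938 mm², y = 15 mm, Ī = 1885.74 mm⁴.
Centroid: ȳ = ΣA·y / ΣA = 186.904 mm.
Transfer each piece to the horizontal centroidal axis using Ī + A·d² with d = y − 186.904:
  bottom flange: d = -171.904 mm → contributes +159 979 910 mm⁴
  web: d = -1.90378 mm → contributes +24 837 069 mm⁴
  top flange: d = 168.096 mm → contributes +152 989 233 mm⁴
  hole: d = -171.904 mm → contributes −4 550 895 mm⁴
Total I = 333 255 317 mm⁴.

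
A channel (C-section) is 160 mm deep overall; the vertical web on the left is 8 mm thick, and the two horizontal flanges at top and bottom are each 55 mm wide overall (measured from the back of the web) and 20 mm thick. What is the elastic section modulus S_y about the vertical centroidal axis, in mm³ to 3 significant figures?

Decompose the section into non-overlapping parts with the origin at the bottom-left of its bounding rectangle.
Web: 8 × 160, A = 1 280 mm², x = 4 mm, Ī = 6826.7 mm⁴.
Top flange (beyond web): 47 × 20, A = 940 mm², x = 31.5 mm, Ī = 173 038 mm⁴.
Bottom flange (beyond web): 47 × 20, A = 940 mm², x = 31.5 mm, Ī = 173 038 mm⁴.
Centroid: x̄ = ΣA·x / ΣA = 20.361 mm.
Transfer each piece to the vertical centroidal axis using Ī + A·d² with d = x − 20.361:
  web: d = -16.361 mm → contributes +349 450 mm⁴
  top flange (beyond web): d = 11.139 mm → contributes +289 676 mm⁴
  bottom flange (beyond web): d = 11.139 mm → contributes +289 676 mm⁴
Total I = 928 802 mm⁴.
Extreme fibre distance c = 34.639 mm; S = I/c = 26 814 mm³.

S_y ≈ 2.68 × 10⁴ mm³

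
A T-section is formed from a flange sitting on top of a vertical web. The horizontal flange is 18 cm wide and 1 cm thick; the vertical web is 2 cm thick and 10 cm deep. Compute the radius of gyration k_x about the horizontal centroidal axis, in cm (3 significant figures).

Break the section into simple shapes (no overlaps), measuring from the bottom-left corner of the bounding box.
Flange: 18 × 1, A = 18 cm², y = 10.5 cm, Ī = 1.5 cm⁴.
Web: 2 × 10, A = 20 cm², y = 5 cm, Ī = 166.67 cm⁴.
Centroid: ȳ = ΣA·y / ΣA = 7.6053 cm.
Transfer each piece to the horizontal centroidal axis using Ī + A·d² with d = y − 7.6053:
  flange: d = 2.8947 cm → contributes +152.33 cm⁴
  web: d = -2.6053 cm → contributes +302.41 cm⁴
Total I = 454.75 cm⁴.
Radius of gyration: k = √(I/A) = √(454.75 / 38) = 3.4593 cm.

k_x ≈ 3.46 cm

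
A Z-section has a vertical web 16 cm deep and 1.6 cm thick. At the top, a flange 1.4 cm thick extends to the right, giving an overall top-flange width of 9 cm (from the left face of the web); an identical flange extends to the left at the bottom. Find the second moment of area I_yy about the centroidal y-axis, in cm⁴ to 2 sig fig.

I_yy ≈ 520 cm⁴

Split into non-overlapping primitives; take the origin at the lower-left of the bounding box.
Web: 1.6 × 16, A = 25.6 cm², x = 8.2 cm, Ī = 5.461 cm⁴.
Top flange (beyond web): 7.4 × 1.4, A = 10.36 cm², x = 12.7 cm, Ī = 47.28 cm⁴.
Bottom flange (beyond web): 7.4 × 1.4, A = 10.36 cm², x = 3.7 cm, Ī = 47.28 cm⁴.
Centroid: x̄ = ΣA·x / ΣA = 8.2 cm.
Transfer each piece to the centroidal y-axis using Ī + A·d² with d = x − 8.2:
  web: d = 0 cm → contributes +5.461 cm⁴
  top flange (beyond web): d = 4.5 cm → contributes +257.1 cm⁴
  bottom flange (beyond web): d = -4.5 cm → contributes +257.1 cm⁴
Total I = 519.6 cm⁴.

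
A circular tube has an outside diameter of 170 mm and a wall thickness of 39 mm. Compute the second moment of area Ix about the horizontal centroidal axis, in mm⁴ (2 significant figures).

Treat the section as a set of non-overlapping primitives; coordinates are from the bounding-box lower-left.
Outer circle: ⌀170, A = 22 698 mm², y = 85 mm, Ī = 40 998 275 mm⁴.
Bore (subtracted): ⌀92, A = 6 648 mm², y = 85 mm, Ī = 3 516 586 mm⁴.
By symmetry the centroid is at mid-height, ȳ = 85 mm.
All pieces are centred on the horizontal centroidal axis, so I = ΣĪ (holes subtracted) = 37 481 689 mm⁴.

Ix ≈ 3.7 × 10⁷ mm⁴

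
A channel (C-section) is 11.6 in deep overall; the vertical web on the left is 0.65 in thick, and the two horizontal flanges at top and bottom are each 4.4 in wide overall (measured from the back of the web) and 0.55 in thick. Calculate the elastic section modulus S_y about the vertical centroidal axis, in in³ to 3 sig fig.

S_y ≈ 5.46 in³

Break the section into simple shapes (no overlaps), measuring from the bottom-left corner of the bounding box.
Web: 0.65 × 11.6, A = 7.54 in², x = 0.325 in, Ī = 0.26547 in⁴.
Top flange (beyond web): 3.75 × 0.55, A = 2.0625 in², x = 2.525 in, Ī = 2.417 in⁴.
Bottom flange (beyond web): 3.75 × 0.55, A = 2.0625 in², x = 2.525 in, Ī = 2.417 in⁴.
Centroid: x̄ = ΣA·x / ΣA = 1.103 in.
Transfer each piece to the vertical centroidal axis using Ī + A·d² with d = x − 1.103:
  web: d = -0.77797 in → contributes +4.8289 in⁴
  top flange (beyond web): d = 1.422 in → contributes +6.5877 in⁴
  bottom flange (beyond web): d = 1.422 in → contributes +6.5877 in⁴
Total I = 18.004 in⁴.
Extreme fibre distance c = 3.297 in; S = I/c = 5.4608 in³.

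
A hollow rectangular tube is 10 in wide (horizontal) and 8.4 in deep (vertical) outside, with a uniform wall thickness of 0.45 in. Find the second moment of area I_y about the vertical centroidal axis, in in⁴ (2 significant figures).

I_y ≈ 230 in⁴

Break the section into simple shapes (no overlaps), measuring from the bottom-left corner of the bounding box.
Outer rectangle: 10 × 8.4, A = 84 in², x = 5 in, Ī = 700 in⁴.
Inner void (subtracted): 9.1 × 7.5, A = 68.25 in², x = 5 in, Ī = 471 in⁴.
By symmetry the centroid is at mid-width, x̄ = 5 in.
All pieces are centred on the vertical centroidal axis, so I = ΣĪ (holes subtracted) = 229 in⁴.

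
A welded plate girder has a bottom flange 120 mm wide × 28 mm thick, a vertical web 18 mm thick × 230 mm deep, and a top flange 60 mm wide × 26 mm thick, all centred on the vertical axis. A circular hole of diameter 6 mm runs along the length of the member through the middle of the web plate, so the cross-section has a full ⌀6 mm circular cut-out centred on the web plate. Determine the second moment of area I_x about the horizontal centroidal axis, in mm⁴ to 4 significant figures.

I_x ≈ 9.398 × 10⁷ mm⁴

Treat the section as a set of non-overlapping primitives; coordinates are from the bounding-box lower-left.
Bottom plate: 120 × 28, A = 3 360 mm², y = 14 mm, Ī = 219 520 mm⁴.
Web plate: 18 × 230, A = 4 140 mm², y = 143 mm, Ī = 18 250 500 mm⁴.
Top plate: 60 × 26, A = 1 560 mm², y = 271 mm, Ī = 87 880 mm⁴.
Hole (subtracted): ⌀6, A = 28.2743 mm², y = 143 mm, Ī = 63.6173 mm⁴.
Centroid: ȳ = ΣA·y / ΣA = 117.118 mm.
Transfer each piece to the horizontal centroidal axis using Ī + A·d² with d = y − 117.118:
  bottom plate: d = -103.118 mm → contributes +35 947 414 mm⁴
  web plate: d = 25.8821 mm → contributes +21 023 815 mm⁴
  top plate: d = 153.882 mm → contributes +37 028 212 mm⁴
  hole: d = 25.8821 mm → contributes −19004.1 mm⁴
Total I = 93 980 437 mm⁴.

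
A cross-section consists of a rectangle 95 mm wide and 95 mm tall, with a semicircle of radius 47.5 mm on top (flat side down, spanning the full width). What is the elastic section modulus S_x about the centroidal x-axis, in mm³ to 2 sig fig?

S_x ≈ 2.5 × 10⁵ mm³

Split into non-overlapping primitives; take the origin at the lower-left of the bounding box.
Rectangular body: 95 × 95, A = 9 025 mm², y = 47.5 mm, Ī = 6 787 552 mm⁴.
Semicircular cap: semicircle r = 47.5, A = 3 544 mm², y = 115.2 mm, Ī = 558 736 mm⁴.
Centroid: ȳ = ΣA·y / ΣA = 66.58 mm.
Transfer each piece to the centroidal x-axis using Ī + A·d² with d = y − 66.58:
  rectangular body: d = -19.08 mm → contributes +10 072 372 mm⁴
  semicircular cap: d = 48.58 mm → contributes +8 923 462 mm⁴
Total I = 18 995 834 mm⁴.
Extreme fibre distance c = 75.92 mm; S = I/c = 250 202 mm³.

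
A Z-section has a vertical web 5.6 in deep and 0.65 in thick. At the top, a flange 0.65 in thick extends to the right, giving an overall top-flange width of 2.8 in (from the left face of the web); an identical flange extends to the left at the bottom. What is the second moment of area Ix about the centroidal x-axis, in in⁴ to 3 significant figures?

Ix ≈ 26.7 in⁴

Break the section into simple shapes (no overlaps), measuring from the bottom-left corner of the bounding box.
Web: 0.65 × 5.6, A = 3.64 in², y = 2.8 in, Ī = 9.5125 in⁴.
Top flange (beyond web): 2.15 × 0.65, A = 1.3975 in², y = 5.275 in, Ī = 0.049204 in⁴.
Bottom flange (beyond web): 2.15 × 0.65, A = 1.3975 in², y = 0.325 in, Ī = 0.049204 in⁴.
Centroid: ȳ = ΣA·y / ΣA = 2.8 in.
Transfer each piece to the centroidal x-axis using Ī + A·d² with d = y − 2.8:
  web: d = 0 in → contributes +9.5125 in⁴
  top flange (beyond web): d = 2.475 in → contributes +8.6098 in⁴
  bottom flange (beyond web): d = -2.475 in → contributes +8.6098 in⁴
Total I = 26.732 in⁴.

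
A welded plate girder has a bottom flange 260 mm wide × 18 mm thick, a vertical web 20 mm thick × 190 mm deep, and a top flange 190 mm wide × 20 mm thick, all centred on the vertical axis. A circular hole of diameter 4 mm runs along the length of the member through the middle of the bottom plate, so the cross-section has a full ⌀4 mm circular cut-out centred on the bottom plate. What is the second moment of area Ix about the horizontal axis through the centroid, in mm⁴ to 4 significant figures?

Ix ≈ 1.035 × 10⁸ mm⁴

Break the section into simple shapes (no overlaps), measuring from the bottom-left corner of the bounding box.
Bottom plate: 260 × 18, A = 4 680 mm², y = 9 mm, Ī = 126 360 mm⁴.
Web plate: 20 × 190, A = 3 800 mm², y = 113 mm, Ī = 11 431 667 mm⁴.
Top plate: 190 × 20, A = 3 800 mm², y = 218 mm, Ī = 126 667 mm⁴.
Hole (subtracted): ⌀4, A = 12.5664 mm², y = 9 mm, Ī = 12.5664 mm⁴.
Centroid: ȳ = ΣA·y / ΣA = 105.956 mm.
Transfer each piece to the horizontal axis through the centroid using Ī + A·d² with d = y − 105.956:
  bottom plate: d = -96.9559 mm → contributes +44 120 445 mm⁴
  web plate: d = 7.04411 mm → contributes +11 620 220 mm⁴
  top plate: d = 112.044 mm → contributes +47 831 417 mm⁴
  hole: d = -96.9559 mm → contributes −118 142 mm⁴
Total I = 103 453 940 mm⁴.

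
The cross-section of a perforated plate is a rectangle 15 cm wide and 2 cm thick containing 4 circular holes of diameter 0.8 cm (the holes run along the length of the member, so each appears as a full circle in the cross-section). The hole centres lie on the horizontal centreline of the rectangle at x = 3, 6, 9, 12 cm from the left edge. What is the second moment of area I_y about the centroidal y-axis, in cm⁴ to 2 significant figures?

Decompose the section into non-overlapping parts with the origin at the bottom-left of its bounding rectangle.
Plate: 15 × 2, A = 30 cm², x = 7.5 cm, Ī = 562.5 cm⁴.
Hole 1 (subtracted): ⌀0.8, A = 0.5027 cm², x = 3 cm, Ī = 0.02011 cm⁴.
Hole 2 (subtracted): ⌀0.8, A = 0.5027 cm², x = 6 cm, Ī = 0.02011 cm⁴.
Hole 3 (subtracted): ⌀0.8, A = 0.5027 cm², x = 9 cm, Ī = 0.02011 cm⁴.
Hole 4 (subtracted): ⌀0.8, A = 0.5027 cm², x = 12 cm, Ī = 0.02011 cm⁴.
By symmetry the centroid is at mid-width, x̄ = 7.5 cm.
Transfer each piece to the centroidal y-axis using Ī + A·d² with d = x − 7.5:
  plate: d = 0 cm → contributes +562.5 cm⁴
  hole 1: d = -4.5 cm → contributes −10.2 cm⁴
  hole 2: d = -1.5 cm → contributes −1.151 cm⁴
  hole 3: d = 1.5 cm → contributes −1.151 cm⁴
  hole 4: d = 4.5 cm → contributes −10.2 cm⁴
Total I = 539.8 cm⁴.

I_y ≈ 540 cm⁴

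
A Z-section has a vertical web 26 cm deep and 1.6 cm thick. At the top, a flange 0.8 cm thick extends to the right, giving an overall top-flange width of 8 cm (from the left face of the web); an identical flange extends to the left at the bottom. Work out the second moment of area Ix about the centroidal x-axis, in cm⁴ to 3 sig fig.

Treat the section as a set of non-overlapping primitives; coordinates are from the bounding-box lower-left.
Web: 1.6 × 26, A = 41.6 cm², y = 13 cm, Ī = 2343.5 cm⁴.
Top flange (beyond web): 6.4 × 0.8, A = 5.12 cm², y = 25.6 cm, Ī = 0.27307 cm⁴.
Bottom flange (beyond web): 6.4 × 0.8, A = 5.12 cm², y = 0.4 cm, Ī = 0.27307 cm⁴.
Centroid: ȳ = ΣA·y / ΣA = 13 cm.
Transfer each piece to the centroidal x-axis using Ī + A·d² with d = y − 13:
  web: d = 0 cm → contributes +2343.5 cm⁴
  top flange (beyond web): d = 12.6 cm → contributes +813.12 cm⁴
  bottom flange (beyond web): d = -12.6 cm → contributes +813.12 cm⁴
Total I = 3969.7 cm⁴.

Ix ≈ 3970 cm⁴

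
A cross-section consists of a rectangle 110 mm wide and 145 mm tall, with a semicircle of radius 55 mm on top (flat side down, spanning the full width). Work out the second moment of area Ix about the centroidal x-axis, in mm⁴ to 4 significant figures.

Treat the section as a set of non-overlapping primitives; coordinates are from the bounding-box lower-left.
Rectangular body: 110 × 145, A = 15 950 mm², y = 72.5 mm, Ī = 27 945 729 mm⁴.
Semicircular cap: semicircle r = 55, A = 4751.66 mm², y = 168.343 mm, Ī = 1 004 345 mm⁴.
Centroid: ȳ = ΣA·y / ΣA = 94.4988 mm.
Transfer each piece to the centroidal x-axis using Ī + A·d² with d = y − 94.4988:
  rectangular body: d = -21.9988 mm → contributes +35 664 697 mm⁴
  semicircular cap: d = 73.8439 mm → contributes +26 914 776 mm⁴
Total I = 62 579 473 mm⁴.

Ix ≈ 6.258 × 10⁷ mm⁴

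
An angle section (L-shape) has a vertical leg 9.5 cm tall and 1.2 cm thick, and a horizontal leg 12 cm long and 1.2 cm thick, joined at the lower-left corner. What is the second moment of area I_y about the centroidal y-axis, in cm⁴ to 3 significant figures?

I_y ≈ 346 cm⁴

Decompose the section into non-overlapping parts with the origin at the bottom-left of its bounding rectangle.
Vertical leg: 1.2 × 9.5, A = 11.4 cm², x = 0.6 cm, Ī = 1.368 cm⁴.
Horizontal leg (remainder): 10.8 × 1.2, A = 12.96 cm², x = 6.6 cm, Ī = 125.97 cm⁴.
Centroid: x̄ = ΣA·x / ΣA = 3.7921 cm.
Transfer each piece to the centroidal y-axis using Ī + A·d² with d = x − 3.7921:
  vertical leg: d = -3.1921 cm → contributes +117.53 cm⁴
  horizontal leg (remainder): d = 2.8079 cm → contributes +228.15 cm⁴
Total I = 345.68 cm⁴.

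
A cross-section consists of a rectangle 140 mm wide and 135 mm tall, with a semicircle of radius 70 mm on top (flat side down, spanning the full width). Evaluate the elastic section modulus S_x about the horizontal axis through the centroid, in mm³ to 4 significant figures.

Decompose the section into non-overlapping parts with the origin at the bottom-left of its bounding rectangle.
Rectangular body: 140 × 135, A = 18 900 mm², y = 67.5 mm, Ī = 28 704 375 mm⁴.
Semicircular cap: semicircle r = 70, A = 7696.9 mm², y = 164.709 mm, Ī = 2 635 265 mm⁴.
Centroid: ȳ = ΣA·y / ΣA = 95.6314 mm.
Transfer each piece to the horizontal axis through the centroid using Ī + A·d² with d = y − 95.6314:
  rectangular body: d = -28.1314 mm → contributes +43 661 354 mm⁴
  semicircular cap: d = 69.0775 mm → contributes +39 362 625 mm⁴
Total I = 83 023 979 mm⁴.
Extreme fibre distance c = 109.369 mm; S = I/c = 759 121 mm³.

S_x ≈ 7.591 × 10⁵ mm³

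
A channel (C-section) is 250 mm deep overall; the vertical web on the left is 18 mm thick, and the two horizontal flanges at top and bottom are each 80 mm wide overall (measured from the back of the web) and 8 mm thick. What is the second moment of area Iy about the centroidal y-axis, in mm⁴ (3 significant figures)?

Decompose the section into non-overlapping parts with the origin at the bottom-left of its bounding rectangle.
Web: 18 × 250, A = 4 500 mm², x = 9 mm, Ī = 121 500 mm⁴.
Top flange (beyond web): 62 × 8, A = 496 mm², x = 49 mm, Ī = 158 885 mm⁴.
Bottom flange (beyond web): 62 × 8, A = 496 mm², x = 49 mm, Ī = 158 885 mm⁴.
Centroid: x̄ = ΣA·x / ΣA = 16.225 mm.
Transfer each piece to the centroidal y-axis using Ī + A·d² with d = x − 16.225:
  web: d = -7.2251 mm → contributes +356 406 mm⁴
  top flange (beyond web): d = 32.775 mm → contributes +691 687 mm⁴
  bottom flange (beyond web): d = 32.775 mm → contributes +691 687 mm⁴
Total I = 1 739 780 mm⁴.

Iy ≈ 1.74 × 10⁶ mm⁴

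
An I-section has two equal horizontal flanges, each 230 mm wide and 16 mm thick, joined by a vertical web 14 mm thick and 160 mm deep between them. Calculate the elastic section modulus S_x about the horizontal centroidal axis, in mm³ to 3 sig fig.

Break the section into simple shapes (no overlaps), measuring from the bottom-left corner of the bounding box.
Bottom flange: 230 × 16, A = 3 680 mm², y = 8 mm, Ī = 78 507 mm⁴.
Web: 14 × 160, A = 2 240 mm², y = 96 mm, Ī = 4 778 667 mm⁴.
Top flange: 230 × 16, A = 3 680 mm², y = 184 mm, Ī = 78 507 mm⁴.
By symmetry the centroid is at mid-height, ȳ = 96 mm.
Transfer each piece to the horizontal centroidal axis using Ī + A·d² with d = y − 96:
  bottom flange: d = -88 mm → contributes +28 576 427 mm⁴
  web: d = 0 mm → contributes +4 778 667 mm⁴
  top flange: d = 88 mm → contributes +28 576 427 mm⁴
Total I = 61 931 520 mm⁴.
Extreme fibre distance c = 96 mm; S = I/c = 645 120 mm³.

S_x ≈ 6.45 × 10⁵ mm³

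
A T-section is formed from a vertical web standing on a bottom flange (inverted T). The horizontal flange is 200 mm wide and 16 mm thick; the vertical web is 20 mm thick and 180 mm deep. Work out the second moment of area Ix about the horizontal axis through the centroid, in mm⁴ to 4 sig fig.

Ix ≈ 2.606 × 10⁷ mm⁴

Treat the section as a set of non-overlapping primitives; coordinates are from the bounding-box lower-left.
Flange: 200 × 16, A = 3 200 mm², y = 8 mm, Ī = 68266.7 mm⁴.
Web: 20 × 180, A = 3 600 mm², y = 106 mm, Ī = 9 720 000 mm⁴.
Centroid: ȳ = ΣA·y / ΣA = 59.8824 mm.
Transfer each piece to the horizontal axis through the centroid using Ī + A·d² with d = y − 59.8824:
  flange: d = -51.8824 mm → contributes +8 681 958 mm⁴
  web: d = 46.1176 mm → contributes +17 376 615 mm⁴
Total I = 26 058 573 mm⁴.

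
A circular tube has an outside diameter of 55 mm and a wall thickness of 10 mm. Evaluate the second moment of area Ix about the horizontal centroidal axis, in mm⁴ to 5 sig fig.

Ix ≈ 3.7552 × 10⁵ mm⁴

Treat the section as a set of non-overlapping primitives; coordinates are from the bounding-box lower-left.
Outer circle: ⌀55, A = 2375.829 mm², y = 27.5 mm, Ī = 449180.3 mm⁴.
Bore (subtracted): ⌀35, A = 962.1128 mm², y = 27.5 mm, Ī = 73661.76 mm⁴.
By symmetry the centroid is at mid-height, ȳ = 27.5 mm.
All pieces are centred on the horizontal centroidal axis, so I = ΣĪ (holes subtracted) = 375518.5 mm⁴.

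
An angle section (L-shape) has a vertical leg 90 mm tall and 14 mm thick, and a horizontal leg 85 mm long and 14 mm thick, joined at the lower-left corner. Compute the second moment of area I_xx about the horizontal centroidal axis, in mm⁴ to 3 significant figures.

I_xx ≈ 1.67 × 10⁶ mm⁴

Decompose the section into non-overlapping parts with the origin at the bottom-left of its bounding rectangle.
Vertical leg: 14 × 90, A = 1 260 mm², y = 45 mm, Ī = 850 500 mm⁴.
Horizontal leg (remainder): 71 × 14, A = 994 mm², y = 7 mm, Ī = 16 235 mm⁴.
Centroid: ȳ = ΣA·y / ΣA = 28.242 mm.
Transfer each piece to the horizontal centroidal axis using Ī + A·d² with d = y − 28.242:
  vertical leg: d = 16.758 mm → contributes +1 204 337 mm⁴
  horizontal leg (remainder): d = -21.242 mm → contributes +464 761 mm⁴
Total I = 1 669 097 mm⁴.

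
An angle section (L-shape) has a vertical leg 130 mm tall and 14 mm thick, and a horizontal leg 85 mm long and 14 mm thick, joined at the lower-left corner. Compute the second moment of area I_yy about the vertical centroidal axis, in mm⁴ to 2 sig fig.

Treat the section as a set of non-overlapping primitives; coordinates are from the bounding-box lower-left.
Vertical leg: 14 × 130, A = 1 820 mm², x = 7 mm, Ī = 29 727 mm⁴.
Horizontal leg (remainder): 71 × 14, A = 994 mm², x = 49.5 mm, Ī = 417 563 mm⁴.
Centroid: x̄ = ΣA·x / ΣA = 22.01 mm.
Transfer each piece to the vertical centroidal axis using Ī + A·d² with d = x − 22.01:
  vertical leg: d = -15.01 mm → contributes +439 906 mm⁴
  horizontal leg (remainder): d = 27.49 mm → contributes +1 168 596 mm⁴
Total I = 1 608 502 mm⁴.

I_yy ≈ 1.6 × 10⁶ mm⁴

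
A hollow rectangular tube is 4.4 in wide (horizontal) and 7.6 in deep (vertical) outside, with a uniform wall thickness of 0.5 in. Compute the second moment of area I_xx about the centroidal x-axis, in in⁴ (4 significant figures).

Break the section into simple shapes (no overlaps), measuring from the bottom-left corner of the bounding box.
Outer rectangle: 4.4 × 7.6, A = 33.44 in², y = 3.8 in, Ī = 160.958 in⁴.
Inner void (subtracted): 3.4 × 6.6, A = 22.44 in², y = 3.8 in, Ī = 81.4572 in⁴.
By symmetry the centroid is at mid-height, ȳ = 3.8 in.
All pieces are centred on the centroidal x-axis, so I = ΣĪ (holes subtracted) = 79.5007 in⁴.

I_xx ≈ 79.50 in⁴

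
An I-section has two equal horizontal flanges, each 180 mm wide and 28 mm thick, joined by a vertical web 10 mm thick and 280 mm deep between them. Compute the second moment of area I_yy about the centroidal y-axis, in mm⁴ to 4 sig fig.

Decompose the section into non-overlapping parts with the origin at the bottom-left of its bounding rectangle.
Bottom flange: 180 × 28, A = 5 040 mm², x = 90 mm, Ī = 13 608 000 mm⁴.
Web: 10 × 280, A = 2 800 mm², x = 90 mm, Ī = 23333.3 mm⁴.
Top flange: 180 × 28, A = 5 040 mm², x = 90 mm, Ī = 13 608 000 mm⁴.
By symmetry the centroid is at mid-width, x̄ = 90 mm.
All pieces are centred on the centroidal y-axis, so I = ΣĪ = 27 239 333 mm⁴.

I_yy ≈ 2.724 × 10⁷ mm⁴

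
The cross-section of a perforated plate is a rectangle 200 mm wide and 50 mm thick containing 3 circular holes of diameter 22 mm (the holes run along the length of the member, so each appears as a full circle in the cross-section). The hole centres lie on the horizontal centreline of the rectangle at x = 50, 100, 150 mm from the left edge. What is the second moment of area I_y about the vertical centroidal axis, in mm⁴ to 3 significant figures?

Treat the section as a set of non-overlapping primitives; coordinates are from the bounding-box lower-left.
Plate: 200 × 50, A = 10 000 mm², x = 100 mm, Ī = 33 333 333 mm⁴.
Hole 1 (subtracted): ⌀22, A = 380.13 mm², x = 50 mm, Ī = 11 499 mm⁴.
Hole 2 (subtracted): ⌀22, A = 380.13 mm², x = 100 mm, Ī = 11 499 mm⁴.
Hole 3 (subtracted): ⌀22, A = 380.13 mm², x = 150 mm, Ī = 11 499 mm⁴.
By symmetry the centroid is at mid-width, x̄ = 100 mm.
Transfer each piece to the vertical centroidal axis using Ī + A·d² with d = x − 100:
  plate: d = 0 mm → contributes +33 333 333 mm⁴
  hole 1: d = -50 mm → contributes −961 831 mm⁴
  hole 2: d = 0 mm → contributes −11 499 mm⁴
  hole 3: d = 50 mm → contributes −961 831 mm⁴
Total I = 31 398 173 mm⁴.

I_y ≈ 3.14 × 10⁷ mm⁴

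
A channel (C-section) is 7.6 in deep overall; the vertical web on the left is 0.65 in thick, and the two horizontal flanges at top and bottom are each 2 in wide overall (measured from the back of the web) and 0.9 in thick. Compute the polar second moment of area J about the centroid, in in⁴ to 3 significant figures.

J ≈ 53.4 in⁴

Split into non-overlapping primitives; take the origin at the lower-left of the bounding box.
Web: 0.65 × 7.6, A = 4.94 in², y = 3.8 in, Ī = 23.778 in⁴.
Top flange (beyond web): 1.35 × 0.9, A = 1.215 in², y = 7.15 in, Ī = 0.082013 in⁴.
Bottom flange (beyond web): 1.35 × 0.9, A = 1.215 in², y = 0.45 in, Ī = 0.082013 in⁴.
By symmetry the centroid is at mid-height, ȳ = 3.8 in.
Transfer each piece to the centroidal x-axis using Ī + A·d² with d = y − 3.8:
  web: d = 0 in → contributes +23.778 in⁴
  top flange (beyond web): d = 3.35 in → contributes +13.717 in⁴
  bottom flange (beyond web): d = -3.35 in → contributes +13.717 in⁴
Total I = 51.213 in⁴.
For the y-axis: x̄ = 0.65472 in.
Repeating about the centroidal y-axis gives I_y = 2.1718 in⁴.
Polar second moment: J = I_x + I_y = 53.384 in⁴.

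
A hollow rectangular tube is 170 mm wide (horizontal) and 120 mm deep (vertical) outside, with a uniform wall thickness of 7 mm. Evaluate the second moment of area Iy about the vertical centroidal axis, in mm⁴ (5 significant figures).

Iy ≈ 1.5595 × 10⁷ mm⁴

Break the section into simple shapes (no overlaps), measuring from the bottom-left corner of the bounding box.
Outer rectangle: 170 × 120, A = 20 400 mm², x = 85 mm, Ī = 49 130 000 mm⁴.
Inner void (subtracted): 156 × 106, A = 16 536 mm², x = 85 mm, Ī = 33 535 008 mm⁴.
By symmetry the centroid is at mid-width, x̄ = 85 mm.
All pieces are centred on the vertical centroidal axis, so I = ΣĪ (holes subtracted) = 15 594 992 mm⁴.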